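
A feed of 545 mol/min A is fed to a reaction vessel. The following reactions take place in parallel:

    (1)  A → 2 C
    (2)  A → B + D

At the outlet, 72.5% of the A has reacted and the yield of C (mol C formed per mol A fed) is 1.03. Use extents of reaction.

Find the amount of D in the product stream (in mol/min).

114 mol/min

Yield of C: 2ξ₁ / 545 = 1.03 → ξ₁ = 280.7 mol/min.
Conversion of A: 1ξ₁ + 1ξ₂ = 0.725 × 545 = 395.1 → ξ₂ = 114.4 mol/min.
Outlet amounts (n = n₀ + Σ ν·ξ):
  A: 545 − 1(280.7) − 1(114.4) = 149.9
  C: 0 + 2(280.7) = 561.4
  B: 0 + 1(114.4) = 114.4
  D: 0 + 1(114.4) = 114.4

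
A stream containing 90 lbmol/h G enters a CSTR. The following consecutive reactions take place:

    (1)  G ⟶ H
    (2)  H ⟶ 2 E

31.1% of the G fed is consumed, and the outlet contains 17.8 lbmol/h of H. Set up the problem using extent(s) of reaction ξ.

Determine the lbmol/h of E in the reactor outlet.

Conversion of G: G consumed = 1ξ₁ = 0.311 × 90 → ξ₁ = 27.99 lbmol/h.
H balance: n_H = 0 + 1ξ₁ − 1ξ₂ = 17.8 → ξ₂ = (1·27.99 − 17.8)/1 = 10.19 lbmol/h.
Outlet amounts (n = n₀ + Σ ν·ξ):
  G: 90 − 1(27.99) = 62.01
  H: 0 + 1(27.99) − 1(10.19) = 17.8
  E: 0 + 2(10.19) = 20.38

20.4 lbmol/h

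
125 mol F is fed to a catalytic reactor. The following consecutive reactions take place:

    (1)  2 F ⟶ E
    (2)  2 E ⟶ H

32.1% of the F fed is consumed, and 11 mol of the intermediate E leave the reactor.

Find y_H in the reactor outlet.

Conversion of F: F consumed = 2ξ₁ = 0.321 × 125 → ξ₁ = 20.06 mol.
E balance: n_E = 0 + 1ξ₁ − 2ξ₂ = 11 → ξ₂ = (1·20.06 − 11)/2 = 4.531 mol.
Outlet amounts (n = n₀ + Σ ν·ξ):
  F: 125 − 2(20.06) = 84.88
  E: 0 + 1(20.06) − 2(4.531) = 11
  H: 0 + 1(4.531) = 4.531
Total out = 100.4 mol; y_H = 4.531 / 100.4 = 0.04513.

0.0451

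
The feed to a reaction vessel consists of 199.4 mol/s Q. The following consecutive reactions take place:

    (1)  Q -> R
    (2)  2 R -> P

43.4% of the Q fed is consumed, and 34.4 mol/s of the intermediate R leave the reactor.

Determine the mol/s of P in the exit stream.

Conversion of Q: Q consumed = 1ξ₁ = 0.434 × 199.4 → ξ₁ = 86.54 mol/s.
R balance: n_R = 0 + 1ξ₁ − 2ξ₂ = 34.4 → ξ₂ = (1·86.54 − 34.4)/2 = 26.07 mol/s.
Outlet amounts (n = n₀ + Σ ν·ξ):
  Q: 199.4 − 1(86.54) = 112.9
  R: 0 + 1(86.54) − 2(26.07) = 34.4
  P: 0 + 1(26.07) = 26.07

26.1 mol/s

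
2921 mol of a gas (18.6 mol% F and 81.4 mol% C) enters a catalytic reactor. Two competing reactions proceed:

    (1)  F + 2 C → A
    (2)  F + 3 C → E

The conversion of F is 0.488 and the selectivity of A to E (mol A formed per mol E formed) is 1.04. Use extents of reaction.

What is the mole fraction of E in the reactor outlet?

Conversion of F: F consumed = 0.488 × 543.3 = 265.1 mol = 1ξ₁ + 1ξ₂.
Selectivity: 1ξ₁ / (1ξ₂) = 1.04 → ξ₁ = 1.04 ξ₂.
Substitute: (1·1.04 + 1) ξ₂ = 265.1 → ξ₂ = 130 mol, ξ₁ = 135.2 mol.
Outlet amounts (n = n₀ + Σ ν·ξ):
  F: 543.3 − 1(135.2) − 1(130) = 278.2
  C: 2378 − 2(135.2) − 3(130) = 1717
  A: 0 + 1(135.2) = 135.2
  E: 0 + 1(130) = 130
Total out = 2261 mol; y_E = 130 / 2261 = 0.05749.

0.0575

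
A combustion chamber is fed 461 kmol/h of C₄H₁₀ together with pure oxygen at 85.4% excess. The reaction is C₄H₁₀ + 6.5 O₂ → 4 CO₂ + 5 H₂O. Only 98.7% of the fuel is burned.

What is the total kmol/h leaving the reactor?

Stoichiometric O₂ = 6.5 × 461 = 2996 kmol/h; O₂ fed = 2996 × 1.854 = 5556 kmol/h.
Fuel reacted = 0.987 × 461 → ξ = 455 kmol/h.
Outlet (n = n₀ + ν ξ):
  C₄H₁₀: 461 − 1(455) = 5.993
  O₂: 5556 − 6.5(455) = 2598
  CO₂: 0 + 4(455) = 1820
  H₂O: 0 + 5(455) = 2275
Total out = 5.993 + 2598 + 1820 + 2275 = 6699 kmol/h.

6700 kmol/h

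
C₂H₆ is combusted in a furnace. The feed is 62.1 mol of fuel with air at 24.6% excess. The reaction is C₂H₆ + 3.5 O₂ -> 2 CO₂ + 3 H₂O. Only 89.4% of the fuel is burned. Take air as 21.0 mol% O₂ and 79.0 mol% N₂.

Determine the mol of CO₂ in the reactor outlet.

111 mol

Stoichiometric O₂ = 3.5 × 62.1 = 217.3 mol; O₂ fed = 217.3 × 1.246 = 270.8 mol.
N₂ fed = 270.8 × 79/21 = 1019 mol.
Fuel reacted = 0.894 × 62.1 → ξ = 55.52 mol.
Outlet (n = n₀ + ν ξ):
  C₂H₆: 62.1 − 1(55.52) = 6.583
  O₂: 270.8 − 3.5(55.52) = 76.51
  N₂: 1019 (inert)
  CO₂: 0 + 2(55.52) = 111
  H₂O: 0 + 3(55.52) = 166.6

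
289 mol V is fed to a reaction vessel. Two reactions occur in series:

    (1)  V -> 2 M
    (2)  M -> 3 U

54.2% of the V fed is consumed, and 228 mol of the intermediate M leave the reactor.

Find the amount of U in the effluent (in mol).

256 mol

Conversion of V: V consumed = 1ξ₁ = 0.542 × 289 → ξ₁ = 156.6 mol.
M balance: n_M = 0 + 2ξ₁ − 1ξ₂ = 228 → ξ₂ = (2·156.6 − 228)/1 = 85.28 mol.
Outlet amounts (n = n₀ + Σ ν·ξ):
  V: 289 − 1(156.6) = 132.4
  M: 0 + 2(156.6) − 1(85.28) = 228
  U: 0 + 3(85.28) = 255.8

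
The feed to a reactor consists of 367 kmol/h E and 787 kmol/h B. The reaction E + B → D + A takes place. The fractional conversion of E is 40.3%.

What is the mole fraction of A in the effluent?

0.128

E reacted = 0.403 × 367 = 147.9 kmol/h; ν_E = −1, so ξ = 147.9/1 = 147.9 kmol/h.
Outlet amounts (n = n₀ + ν ξ):
  E: 367 − 1(147.9) = 219.1
  B: 787 − 1(147.9) = 639.1
  D: 0 + 1(147.9) = 147.9
  A: 0 + 1(147.9) = 147.9
Total out = 1154 kmol/h; y_A = 147.9 / 1154 = 0.1282.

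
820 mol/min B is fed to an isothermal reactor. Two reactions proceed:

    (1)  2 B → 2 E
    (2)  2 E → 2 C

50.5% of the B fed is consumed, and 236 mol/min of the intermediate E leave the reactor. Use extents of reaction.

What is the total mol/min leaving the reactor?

Conversion of B: B consumed = 2ξ₁ = 0.505 × 820 → ξ₁ = 207.1 mol/min.
E balance: n_E = 0 + 2ξ₁ − 2ξ₂ = 236 → ξ₂ = (2·207.1 − 236)/2 = 89.05 mol/min.
Outlet amounts (n = n₀ + Σ ν·ξ):
  B: 820 − 2(207.1) = 405.9
  E: 0 + 2(207.1) − 2(89.05) = 236
  C: 0 + 2(89.05) = 178.1
Total out = 405.9 + 236 + 178.1 = 820 mol/min.

820 mol/min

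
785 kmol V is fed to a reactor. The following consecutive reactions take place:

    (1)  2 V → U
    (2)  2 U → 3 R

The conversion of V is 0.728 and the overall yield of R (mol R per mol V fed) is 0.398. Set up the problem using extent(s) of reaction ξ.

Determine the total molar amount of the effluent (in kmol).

603 kmol

Conversion of V: V consumed = 2ξ₁ = 0.728 × 785 → ξ₁ = 285.7 kmol.
Yield of R: 3ξ₂ / 785 = 0.398 → ξ₂ = 104.1 kmol.
Outlet amounts (n = n₀ + Σ ν·ξ):
  V: 785 − 2(285.7) = 213.5
  U: 0 + 1(285.7) − 2(104.1) = 77.45
  R: 0 + 3(104.1) = 312.4
Total out = 213.5 + 77.45 + 312.4 = 603.4 kmol.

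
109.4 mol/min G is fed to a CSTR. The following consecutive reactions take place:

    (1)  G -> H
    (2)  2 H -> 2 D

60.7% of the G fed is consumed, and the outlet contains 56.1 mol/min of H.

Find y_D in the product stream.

0.0942

Conversion of G: G consumed = 1ξ₁ = 0.607 × 109.4 → ξ₁ = 66.41 mol/min.
H balance: n_H = 0 + 1ξ₁ − 2ξ₂ = 56.1 → ξ₂ = (1·66.41 − 56.1)/2 = 5.153 mol/min.
Outlet amounts (n = n₀ + Σ ν·ξ):
  G: 109.4 − 1(66.41) = 42.99
  H: 0 + 1(66.41) − 2(5.153) = 56.1
  D: 0 + 2(5.153) = 10.31
Total out = 109.4 mol/min; y_D = 10.31 / 109.4 = 0.0942.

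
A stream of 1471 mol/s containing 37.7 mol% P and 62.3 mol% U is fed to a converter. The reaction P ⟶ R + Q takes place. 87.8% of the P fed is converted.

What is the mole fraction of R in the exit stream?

0.249

P reacted = 0.878 × 554.6 = 486.9 mol/s; ν_P = −1, so ξ = 486.9/1 = 486.9 mol/s.
Outlet amounts (n = n₀ + ν ξ):
  P: 554.6 − 1(486.9) = 67.66
  R: 0 + 1(486.9) = 486.9
  Q: 0 + 1(486.9) = 486.9
  U: 916.4 (inert)
Total out = 1958 mol/s; y_R = 486.9 / 1958 = 0.2487.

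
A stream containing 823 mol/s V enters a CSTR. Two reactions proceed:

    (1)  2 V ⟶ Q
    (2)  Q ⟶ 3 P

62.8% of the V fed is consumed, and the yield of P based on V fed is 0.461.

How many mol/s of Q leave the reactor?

132 mol/s

Conversion of V: V consumed = 2ξ₁ = 0.628 × 823 → ξ₁ = 258.4 mol/s.
Yield of P: 3ξ₂ / 823 = 0.461 → ξ₂ = 126.5 mol/s.
Outlet amounts (n = n₀ + Σ ν·ξ):
  V: 823 − 2(258.4) = 306.2
  Q: 0 + 1(258.4) − 1(126.5) = 132
  P: 0 + 3(126.5) = 379.4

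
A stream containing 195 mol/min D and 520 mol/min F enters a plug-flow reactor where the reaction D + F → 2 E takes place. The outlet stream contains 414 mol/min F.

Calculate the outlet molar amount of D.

89 mol/min

For F: n = n₀ − 1ξ → 414 = 520 − 1ξ, giving ξ = 106 mol/min.
Outlet amounts (n = n₀ + ν ξ):
  D: 195 − 1(106) = 89
  F: 520 − 1(106) = 414
  E: 0 + 2(106) = 212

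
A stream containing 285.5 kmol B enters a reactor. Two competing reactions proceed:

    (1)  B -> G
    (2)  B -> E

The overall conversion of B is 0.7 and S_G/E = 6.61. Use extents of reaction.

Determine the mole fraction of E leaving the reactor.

Conversion of B: B consumed = 0.7 × 285.5 = 199.8 kmol = 1ξ₁ + 1ξ₂.
Selectivity: 1ξ₁ / (1ξ₂) = 6.61 → ξ₁ = 6.61 ξ₂.
Substitute: (1·6.61 + 1) ξ₂ = 199.8 → ξ₂ = 26.26 kmol, ξ₁ = 173.6 kmol.
Outlet amounts (n = n₀ + Σ ν·ξ):
  B: 285.5 − 1(173.6) − 1(26.26) = 85.65
  G: 0 + 1(173.6) = 173.6
  E: 0 + 1(26.26) = 26.26
Total out = 285.5 kmol; y_E = 26.26 / 285.5 = 0.09198.

0.092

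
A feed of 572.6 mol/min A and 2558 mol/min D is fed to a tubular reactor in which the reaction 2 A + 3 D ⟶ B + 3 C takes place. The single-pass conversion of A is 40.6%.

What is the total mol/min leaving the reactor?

3010 mol/min

A reacted = 0.406 × 572.6 = 232.5 mol/min; ν_A = −2, so ξ = 232.5/2 = 116.2 mol/min.
Outlet amounts (n = n₀ + ν ξ):
  A: 572.6 − 2(116.2) = 340.1
  D: 2558 − 3(116.2) = 2209
  B: 0 + 1(116.2) = 116.2
  C: 0 + 3(116.2) = 348.7
Total out = 340.1 + 2209 + 116.2 + 348.7 = 3014 mol/min.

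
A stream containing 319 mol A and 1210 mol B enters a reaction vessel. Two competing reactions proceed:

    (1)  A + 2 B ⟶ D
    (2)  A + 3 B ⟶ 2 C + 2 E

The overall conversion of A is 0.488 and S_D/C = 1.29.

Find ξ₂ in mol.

Conversion of A: A consumed = 0.488 × 319 = 155.7 mol = 1ξ₁ + 1ξ₂.
Selectivity: 1ξ₁ / (2ξ₂) = 1.29 → ξ₁ = 2.58 ξ₂.
Substitute: (1·2.58 + 1) ξ₂ = 155.7 → ξ₂ = 43.48 mol, ξ₁ = 112.2 mol.
Outlet amounts (n = n₀ + Σ ν·ξ):
  A: 319 − 1(112.2) − 1(43.48) = 163.3
  B: 1210 − 2(112.2) − 3(43.48) = 855.2
  D: 0 + 1(112.2) = 112.2
  C: 0 + 2(43.48) = 86.97
  E: 0 + 2(43.48) = 86.97

ξ₂ = 43.5 mol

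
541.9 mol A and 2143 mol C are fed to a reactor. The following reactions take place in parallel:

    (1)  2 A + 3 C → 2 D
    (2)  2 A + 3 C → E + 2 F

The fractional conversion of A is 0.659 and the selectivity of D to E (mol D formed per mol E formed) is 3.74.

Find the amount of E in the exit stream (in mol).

Conversion of A: A consumed = 0.659 × 541.9 = 357.1 mol = 2ξ₁ + 2ξ₂.
Selectivity: 2ξ₁ / (1ξ₂) = 3.74 → ξ₁ = 1.87 ξ₂.
Substitute: (2·1.87 + 2) ξ₂ = 357.1 → ξ₂ = 62.21 mol, ξ₁ = 116.3 mol.
Outlet amounts (n = n₀ + Σ ν·ξ):
  A: 541.9 − 2(116.3) − 2(62.21) = 184.8
  C: 2143 − 3(116.3) − 3(62.21) = 1607
  D: 0 + 2(116.3) = 232.7
  E: 0 + 1(62.21) = 62.21
  F: 0 + 2(62.21) = 124.4

62.2 mol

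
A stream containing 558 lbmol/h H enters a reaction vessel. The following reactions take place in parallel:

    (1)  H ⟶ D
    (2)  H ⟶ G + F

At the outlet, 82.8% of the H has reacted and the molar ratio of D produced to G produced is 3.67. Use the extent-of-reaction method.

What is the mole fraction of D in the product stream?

Conversion of H: H consumed = 0.828 × 558 = 462 lbmol/h = 1ξ₁ + 1ξ₂.
Selectivity: 1ξ₁ / (1ξ₂) = 3.67 → ξ₁ = 3.67 ξ₂.
Substitute: (1·3.67 + 1) ξ₂ = 462 → ξ₂ = 98.93 lbmol/h, ξ₁ = 363.1 lbmol/h.
Outlet amounts (n = n₀ + Σ ν·ξ):
  H: 558 − 1(363.1) − 1(98.93) = 95.98
  D: 0 + 1(363.1) = 363.1
  G: 0 + 1(98.93) = 98.93
  F: 0 + 1(98.93) = 98.93
Total out = 656.9 lbmol/h; y_D = 363.1 / 656.9 = 0.5527.

0.553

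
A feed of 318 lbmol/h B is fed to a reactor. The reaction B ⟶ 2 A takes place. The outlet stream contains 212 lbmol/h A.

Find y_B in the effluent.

0.5

For A: n = n₀ + 2ξ → 212 = 0 + 2ξ, giving ξ = 106 lbmol/h.
Outlet amounts (n = n₀ + ν ξ):
  B: 318 − 1(106) = 212
  A: 0 + 2(106) = 212
Total out = 424 lbmol/h; y_B = 212 / 424 = 0.5.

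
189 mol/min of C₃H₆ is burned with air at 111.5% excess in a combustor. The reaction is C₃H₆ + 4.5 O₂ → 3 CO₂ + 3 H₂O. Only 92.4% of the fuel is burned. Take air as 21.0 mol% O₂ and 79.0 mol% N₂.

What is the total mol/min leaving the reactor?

Stoichiometric O₂ = 4.5 × 189 = 850.5 mol/min; O₂ fed = 850.5 × 2.115 = 1799 mol/min.
N₂ fed = 1799 × 79/21 = 6767 mol/min.
Fuel reacted = 0.924 × 189 → ξ = 174.6 mol/min.
Outlet (n = n₀ + ν ξ):
  C₃H₆: 189 − 1(174.6) = 14.36
  O₂: 1799 − 4.5(174.6) = 1013
  N₂: 6767 (inert)
  CO₂: 0 + 3(174.6) = 523.9
  H₂O: 0 + 3(174.6) = 523.9
Total out = 14.36 + 1013 + 6767 + 523.9 + 523.9 = 8842 mol/min.

8840 mol/min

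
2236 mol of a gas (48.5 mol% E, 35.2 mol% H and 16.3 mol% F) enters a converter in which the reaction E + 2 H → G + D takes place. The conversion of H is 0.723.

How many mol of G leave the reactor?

285 mol

H reacted = 0.723 × 787.1 = 569.1 mol; ν_H = −2, so ξ = 569.1/2 = 284.5 mol.
Outlet amounts (n = n₀ + ν ξ):
  E: 1084 − 1(284.5) = 799.9
  H: 787.1 − 2(284.5) = 218
  G: 0 + 1(284.5) = 284.5
  D: 0 + 1(284.5) = 284.5
  F: 364.5 (inert)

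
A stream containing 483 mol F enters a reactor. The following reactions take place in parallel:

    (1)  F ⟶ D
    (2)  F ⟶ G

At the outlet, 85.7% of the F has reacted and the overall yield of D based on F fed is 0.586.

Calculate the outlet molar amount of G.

131 mol

Yield of D: 1ξ₁ / 483 = 0.586 → ξ₁ = 283 mol.
Conversion of F: 1ξ₁ + 1ξ₂ = 0.857 × 483 = 413.9 → ξ₂ = 130.9 mol.
Outlet amounts (n = n₀ + Σ ν·ξ):
  F: 483 − 1(283) − 1(130.9) = 69.07
  D: 0 + 1(283) = 283
  G: 0 + 1(130.9) = 130.9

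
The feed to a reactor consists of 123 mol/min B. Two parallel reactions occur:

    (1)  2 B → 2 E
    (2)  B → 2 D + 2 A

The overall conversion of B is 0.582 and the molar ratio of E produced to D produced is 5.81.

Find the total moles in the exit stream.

Conversion of B: B consumed = 0.582 × 123 = 71.59 mol/min = 2ξ₁ + 1ξ₂.
Selectivity: 2ξ₁ / (2ξ₂) = 5.81 → ξ₁ = 5.81 ξ₂.
Substitute: (2·5.81 + 1) ξ₂ = 71.59 → ξ₂ = 5.672 mol/min, ξ₁ = 32.96 mol/min.
Outlet amounts (n = n₀ + Σ ν·ξ):
  B: 123 − 2(32.96) − 1(5.672) = 51.41
  E: 0 + 2(32.96) = 65.91
  D: 0 + 2(5.672) = 11.34
  A: 0 + 2(5.672) = 11.34
Total out = 51.41 + 65.91 + 11.34 + 11.34 = 140 mol/min.

140 mol/min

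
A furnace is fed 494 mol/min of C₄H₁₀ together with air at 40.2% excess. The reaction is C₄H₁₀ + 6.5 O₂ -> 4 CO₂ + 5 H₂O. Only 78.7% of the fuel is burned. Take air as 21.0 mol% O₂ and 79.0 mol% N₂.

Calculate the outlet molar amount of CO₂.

Stoichiometric O₂ = 6.5 × 494 = 3211 mol/min; O₂ fed = 3211 × 1.402 = 4502 mol/min.
N₂ fed = 4502 × 79/21 = 16940 mol/min.
Fuel reacted = 0.787 × 494 → ξ = 388.8 mol/min.
Outlet (n = n₀ + ν ξ):
  C₄H₁₀: 494 − 1(388.8) = 105.2
  O₂: 4502 − 6.5(388.8) = 1975
  N₂: 16940 (inert)
  CO₂: 0 + 4(388.8) = 1555
  H₂O: 0 + 5(388.8) = 1944

1560 mol/min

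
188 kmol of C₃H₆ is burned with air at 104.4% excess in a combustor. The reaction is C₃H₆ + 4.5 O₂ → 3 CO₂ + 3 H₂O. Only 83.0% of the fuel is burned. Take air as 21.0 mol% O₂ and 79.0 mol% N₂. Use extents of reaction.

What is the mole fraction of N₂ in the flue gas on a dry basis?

0.81

Stoichiometric O₂ = 4.5 × 188 = 846 kmol; O₂ fed = 846 × 2.044 = 1729 kmol.
N₂ fed = 1729 × 79/21 = 6505 kmol.
Fuel reacted = 0.83 × 188 → ξ = 156 kmol.
Outlet (n = n₀ + ν ξ):
  C₃H₆: 188 − 1(156) = 31.96
  O₂: 1729 − 4.5(156) = 1027
  N₂: 6505 (inert)
  CO₂: 0 + 3(156) = 468.1
  H₂O: 0 + 3(156) = 468.1
Dry total = 8032 kmol; y_N₂ (dry) = 6505 / 8032 = 0.8099.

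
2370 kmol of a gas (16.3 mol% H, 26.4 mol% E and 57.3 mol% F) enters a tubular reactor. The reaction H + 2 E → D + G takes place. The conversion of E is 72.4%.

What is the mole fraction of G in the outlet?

E reacted = 0.724 × 625.7 = 453 kmol; ν_E = −2, so ξ = 453/2 = 226.5 kmol.
Outlet amounts (n = n₀ + ν ξ):
  H: 386.3 − 1(226.5) = 159.8
  E: 625.7 − 2(226.5) = 172.7
  D: 0 + 1(226.5) = 226.5
  G: 0 + 1(226.5) = 226.5
  F: 1358 (inert)
Total out = 2144 kmol; y_G = 226.5 / 2144 = 0.1057.

0.106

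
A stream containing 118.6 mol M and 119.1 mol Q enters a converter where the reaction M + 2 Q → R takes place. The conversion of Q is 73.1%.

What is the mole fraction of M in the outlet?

Q reacted = 0.731 × 119.1 = 87.06 mol; ν_Q = −2, so ξ = 87.06/2 = 43.53 mol.
Outlet amounts (n = n₀ + ν ξ):
  M: 118.6 − 1(43.53) = 75.07
  Q: 119.1 − 2(43.53) = 32.04
  R: 0 + 1(43.53) = 43.53
Total out = 150.6 mol; y_M = 75.07 / 150.6 = 0.4983.

0.498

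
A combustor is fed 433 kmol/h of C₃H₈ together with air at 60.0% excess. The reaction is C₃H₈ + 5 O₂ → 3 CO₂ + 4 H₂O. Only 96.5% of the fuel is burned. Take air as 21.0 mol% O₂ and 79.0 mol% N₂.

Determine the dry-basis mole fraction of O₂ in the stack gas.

Stoichiometric O₂ = 5 × 433 = 2165 kmol/h; O₂ fed = 2165 × 1.600 = 3464 kmol/h.
N₂ fed = 3464 × 79/21 = 13030 kmol/h.
Fuel reacted = 0.965 × 433 → ξ = 417.8 kmol/h.
Outlet (n = n₀ + ν ξ):
  C₃H₈: 433 − 1(417.8) = 15.16
  O₂: 3464 − 5(417.8) = 1375
  N₂: 13030 (inert)
  CO₂: 0 + 3(417.8) = 1254
  H₂O: 0 + 4(417.8) = 1671
Dry total = 15670 kmol/h; y_O₂ (dry) = 1375 / 15670 = 0.08771.

0.0877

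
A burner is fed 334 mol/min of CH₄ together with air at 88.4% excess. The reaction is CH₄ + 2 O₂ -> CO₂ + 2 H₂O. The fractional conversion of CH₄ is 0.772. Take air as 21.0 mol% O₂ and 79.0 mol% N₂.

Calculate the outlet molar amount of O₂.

743 mol/min

Stoichiometric O₂ = 2 × 334 = 668 mol/min; O₂ fed = 668 × 1.884 = 1259 mol/min.
N₂ fed = 1259 × 79/21 = 4734 mol/min.
Fuel reacted = 0.772 × 334 → ξ = 257.8 mol/min.
Outlet (n = n₀ + ν ξ):
  CH₄: 334 − 1(257.8) = 76.15
  O₂: 1259 − 2(257.8) = 742.8
  N₂: 4734 (inert)
  CO₂: 0 + 1(257.8) = 257.8
  H₂O: 0 + 2(257.8) = 515.7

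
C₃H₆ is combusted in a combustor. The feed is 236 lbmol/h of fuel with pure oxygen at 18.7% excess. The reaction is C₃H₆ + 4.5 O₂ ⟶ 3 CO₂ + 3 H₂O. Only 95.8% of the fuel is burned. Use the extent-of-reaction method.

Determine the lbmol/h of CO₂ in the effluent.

Stoichiometric O₂ = 4.5 × 236 = 1062 lbmol/h; O₂ fed = 1062 × 1.187 = 1261 lbmol/h.
Fuel reacted = 0.958 × 236 → ξ = 226.1 lbmol/h.
Outlet (n = n₀ + ν ξ):
  C₃H₆: 236 − 1(226.1) = 9.912
  O₂: 1261 − 4.5(226.1) = 243.2
  CO₂: 0 + 3(226.1) = 678.3
  H₂O: 0 + 3(226.1) = 678.3

678 lbmol/h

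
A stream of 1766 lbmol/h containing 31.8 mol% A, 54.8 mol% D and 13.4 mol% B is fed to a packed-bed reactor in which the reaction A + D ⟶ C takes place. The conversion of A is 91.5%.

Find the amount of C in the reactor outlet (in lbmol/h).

514 lbmol/h

A reacted = 0.915 × 561.6 = 513.9 lbmol/h; ν_A = −1, so ξ = 513.9/1 = 513.9 lbmol/h.
Outlet amounts (n = n₀ + ν ξ):
  A: 561.6 − 1(513.9) = 47.73
  D: 967.8 − 1(513.9) = 453.9
  C: 0 + 1(513.9) = 513.9
  B: 236.6 (inert)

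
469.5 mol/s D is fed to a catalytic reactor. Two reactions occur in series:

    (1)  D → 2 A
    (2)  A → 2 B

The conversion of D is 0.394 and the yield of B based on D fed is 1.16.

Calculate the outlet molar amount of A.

Conversion of D: D consumed = 1ξ₁ = 0.394 × 469.5 → ξ₁ = 185 mol/s.
Yield of B: 2ξ₂ / 469.5 = 1.16 → ξ₂ = 272.3 mol/s.
Outlet amounts (n = n₀ + Σ ν·ξ):
  D: 469.5 − 1(185) = 284.5
  A: 0 + 2(185) − 1(272.3) = 97.66
  B: 0 + 2(272.3) = 544.6

97.7 mol/s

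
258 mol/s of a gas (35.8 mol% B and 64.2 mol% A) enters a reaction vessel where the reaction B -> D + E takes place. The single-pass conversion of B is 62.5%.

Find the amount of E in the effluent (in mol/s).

57.7 mol/s

B reacted = 0.625 × 92.36 = 57.73 mol/s; ν_B = −1, so ξ = 57.73/1 = 57.73 mol/s.
Outlet amounts (n = n₀ + ν ξ):
  B: 92.36 − 1(57.73) = 34.64
  D: 0 + 1(57.73) = 57.73
  E: 0 + 1(57.73) = 57.73
  A: 165.6 (inert)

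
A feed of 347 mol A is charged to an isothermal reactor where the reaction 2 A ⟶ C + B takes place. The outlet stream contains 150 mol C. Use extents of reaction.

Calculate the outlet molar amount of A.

47 mol

For C: n = n₀ + 1ξ → 150 = 0 + 1ξ, giving ξ = 150 mol.
Outlet amounts (n = n₀ + ν ξ):
  A: 347 − 2(150) = 47
  C: 0 + 1(150) = 150
  B: 0 + 1(150) = 150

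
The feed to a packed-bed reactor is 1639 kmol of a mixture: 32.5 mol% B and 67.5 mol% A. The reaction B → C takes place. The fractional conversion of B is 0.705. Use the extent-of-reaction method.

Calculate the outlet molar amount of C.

B reacted = 0.705 × 532.7 = 375.5 kmol; ν_B = −1, so ξ = 375.5/1 = 375.5 kmol.
Outlet amounts (n = n₀ + ν ξ):
  B: 532.7 − 1(375.5) = 157.1
  C: 0 + 1(375.5) = 375.5
  A: 1106 (inert)

376 kmol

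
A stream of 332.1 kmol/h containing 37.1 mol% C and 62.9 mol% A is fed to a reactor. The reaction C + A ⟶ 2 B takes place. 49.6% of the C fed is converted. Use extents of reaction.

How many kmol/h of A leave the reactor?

C reacted = 0.496 × 123.2 = 61.11 kmol/h; ν_C = −1, so ξ = 61.11/1 = 61.11 kmol/h.
Outlet amounts (n = n₀ + ν ξ):
  C: 123.2 − 1(61.11) = 62.1
  A: 208.9 − 1(61.11) = 147.8
  B: 0 + 2(61.11) = 122.2

148 kmol/h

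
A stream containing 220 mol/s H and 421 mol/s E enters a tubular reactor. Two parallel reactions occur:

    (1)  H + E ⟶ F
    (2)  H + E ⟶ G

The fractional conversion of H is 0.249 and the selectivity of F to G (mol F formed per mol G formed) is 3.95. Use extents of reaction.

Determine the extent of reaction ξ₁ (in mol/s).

ξ₁ = 43.7 mol/s

Conversion of H: H consumed = 0.249 × 220 = 54.78 mol/s = 1ξ₁ + 1ξ₂.
Selectivity: 1ξ₁ / (1ξ₂) = 3.95 → ξ₁ = 3.95 ξ₂.
Substitute: (1·3.95 + 1) ξ₂ = 54.78 → ξ₂ = 11.07 mol/s, ξ₁ = 43.71 mol/s.
Outlet amounts (n = n₀ + Σ ν·ξ):
  H: 220 − 1(43.71) − 1(11.07) = 165.2
  E: 421 − 1(43.71) − 1(11.07) = 366.2
  F: 0 + 1(43.71) = 43.71
  G: 0 + 1(11.07) = 11.07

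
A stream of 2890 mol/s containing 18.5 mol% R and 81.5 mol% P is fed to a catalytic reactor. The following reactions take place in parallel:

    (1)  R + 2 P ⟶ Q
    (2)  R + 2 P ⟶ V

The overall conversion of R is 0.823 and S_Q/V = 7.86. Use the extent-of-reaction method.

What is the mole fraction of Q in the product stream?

Conversion of R: R consumed = 0.823 × 534.6 = 440 mol/s = 1ξ₁ + 1ξ₂.
Selectivity: 1ξ₁ / (1ξ₂) = 7.86 → ξ₁ = 7.86 ξ₂.
Substitute: (1·7.86 + 1) ξ₂ = 440 → ξ₂ = 49.66 mol/s, ξ₁ = 390.4 mol/s.
Outlet amounts (n = n₀ + Σ ν·ξ):
  R: 534.6 − 1(390.4) − 1(49.66) = 94.63
  P: 2355 − 2(390.4) − 2(49.66) = 1475
  Q: 0 + 1(390.4) = 390.4
  V: 0 + 1(49.66) = 49.66
Total out = 2010 mol/s; y_Q = 390.4 / 2010 = 0.1942.

0.194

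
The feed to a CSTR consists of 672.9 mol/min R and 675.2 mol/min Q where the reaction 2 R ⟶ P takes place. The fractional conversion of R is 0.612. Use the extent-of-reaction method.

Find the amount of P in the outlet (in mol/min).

R reacted = 0.612 × 672.9 = 411.8 mol/min; ν_R = −2, so ξ = 411.8/2 = 205.9 mol/min.
Outlet amounts (n = n₀ + ν ξ):
  R: 672.9 − 2(205.9) = 261.1
  P: 0 + 1(205.9) = 205.9
  Q: 675.2 (inert)

206 mol/min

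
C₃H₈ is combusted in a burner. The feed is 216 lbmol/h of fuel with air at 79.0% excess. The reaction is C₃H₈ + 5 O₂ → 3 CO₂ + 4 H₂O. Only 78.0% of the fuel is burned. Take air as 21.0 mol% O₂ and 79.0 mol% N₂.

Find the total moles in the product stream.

9590 lbmol/h

Stoichiometric O₂ = 5 × 216 = 1080 lbmol/h; O₂ fed = 1080 × 1.790 = 1933 lbmol/h.
N₂ fed = 1933 × 79/21 = 7273 lbmol/h.
Fuel reacted = 0.78 × 216 → ξ = 168.5 lbmol/h.
Outlet (n = n₀ + ν ξ):
  C₃H₈: 216 − 1(168.5) = 47.52
  O₂: 1933 − 5(168.5) = 1091
  N₂: 7273 (inert)
  CO₂: 0 + 3(168.5) = 505.4
  H₂O: 0 + 4(168.5) = 673.9
Total out = 47.52 + 1091 + 7273 + 505.4 + 673.9 = 9590 lbmol/h.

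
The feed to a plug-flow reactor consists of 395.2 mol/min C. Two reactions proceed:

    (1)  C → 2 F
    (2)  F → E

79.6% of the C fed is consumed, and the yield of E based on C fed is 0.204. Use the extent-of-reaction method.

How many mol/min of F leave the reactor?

Conversion of C: C consumed = 1ξ₁ = 0.796 × 395.2 → ξ₁ = 314.6 mol/min.
Yield of E: 1ξ₂ / 395.2 = 0.204 → ξ₂ = 80.62 mol/min.
Outlet amounts (n = n₀ + Σ ν·ξ):
  C: 395.2 − 1(314.6) = 80.62
  F: 0 + 2(314.6) − 1(80.62) = 548.5
  E: 0 + 1(80.62) = 80.62

549 mol/min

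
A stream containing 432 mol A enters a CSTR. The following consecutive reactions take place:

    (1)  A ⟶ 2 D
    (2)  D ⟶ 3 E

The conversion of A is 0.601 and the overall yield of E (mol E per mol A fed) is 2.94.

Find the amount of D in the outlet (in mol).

95.9 mol

Conversion of A: A consumed = 1ξ₁ = 0.601 × 432 → ξ₁ = 259.6 mol.
Yield of E: 3ξ₂ / 432 = 2.94 → ξ₂ = 423.4 mol.
Outlet amounts (n = n₀ + Σ ν·ξ):
  A: 432 − 1(259.6) = 172.4
  D: 0 + 2(259.6) − 1(423.4) = 95.9
  E: 0 + 3(423.4) = 1270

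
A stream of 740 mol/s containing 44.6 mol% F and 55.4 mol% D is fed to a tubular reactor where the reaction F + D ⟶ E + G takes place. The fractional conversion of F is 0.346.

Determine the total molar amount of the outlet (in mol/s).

F reacted = 0.346 × 330 = 114.2 mol/s; ν_F = −1, so ξ = 114.2/1 = 114.2 mol/s.
Outlet amounts (n = n₀ + ν ξ):
  F: 330 − 1(114.2) = 215.8
  D: 410 − 1(114.2) = 295.8
  E: 0 + 1(114.2) = 114.2
  G: 0 + 1(114.2) = 114.2
Total out = 215.8 + 295.8 + 114.2 + 114.2 = 740 mol/s.

740 mol/s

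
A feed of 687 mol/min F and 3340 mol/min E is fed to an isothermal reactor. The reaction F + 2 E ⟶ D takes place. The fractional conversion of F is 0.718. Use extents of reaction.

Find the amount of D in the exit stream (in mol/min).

493 mol/min

F reacted = 0.718 × 687 = 493.3 mol/min; ν_F = −1, so ξ = 493.3/1 = 493.3 mol/min.
Outlet amounts (n = n₀ + ν ξ):
  F: 687 − 1(493.3) = 193.7
  E: 3340 − 2(493.3) = 2353
  D: 0 + 1(493.3) = 493.3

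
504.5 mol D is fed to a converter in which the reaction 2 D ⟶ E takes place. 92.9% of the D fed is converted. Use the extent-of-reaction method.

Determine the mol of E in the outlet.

234 mol

D reacted = 0.929 × 504.5 = 468.7 mol; ν_D = −2, so ξ = 468.7/2 = 234.3 mol.
Outlet amounts (n = n₀ + ν ξ):
  D: 504.5 − 2(234.3) = 35.82
  E: 0 + 1(234.3) = 234.3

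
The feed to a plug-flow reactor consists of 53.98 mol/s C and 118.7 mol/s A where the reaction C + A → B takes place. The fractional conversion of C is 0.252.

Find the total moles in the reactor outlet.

159 mol/s

C reacted = 0.252 × 53.98 = 13.6 mol/s; ν_C = −1, so ξ = 13.6/1 = 13.6 mol/s.
Outlet amounts (n = n₀ + ν ξ):
  C: 53.98 − 1(13.6) = 40.38
  A: 118.7 − 1(13.6) = 105.1
  B: 0 + 1(13.6) = 13.6
Total out = 40.38 + 105.1 + 13.6 = 159.1 mol/s.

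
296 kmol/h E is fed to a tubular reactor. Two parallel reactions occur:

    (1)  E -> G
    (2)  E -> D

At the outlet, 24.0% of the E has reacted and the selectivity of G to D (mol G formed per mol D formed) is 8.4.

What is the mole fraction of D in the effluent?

0.0255

Conversion of E: E consumed = 0.24 × 296 = 71.04 kmol/h = 1ξ₁ + 1ξ₂.
Selectivity: 1ξ₁ / (1ξ₂) = 8.4 → ξ₁ = 8.4 ξ₂.
Substitute: (1·8.4 + 1) ξ₂ = 71.04 → ξ₂ = 7.557 kmol/h, ξ₁ = 63.48 kmol/h.
Outlet amounts (n = n₀ + Σ ν·ξ):
  E: 296 − 1(63.48) − 1(7.557) = 225
  G: 0 + 1(63.48) = 63.48
  D: 0 + 1(7.557) = 7.557
Total out = 296 kmol/h; y_D = 7.557 / 296 = 0.02553.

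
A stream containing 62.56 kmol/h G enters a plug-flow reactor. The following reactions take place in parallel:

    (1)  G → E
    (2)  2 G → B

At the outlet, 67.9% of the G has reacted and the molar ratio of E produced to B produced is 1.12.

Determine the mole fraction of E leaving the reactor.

0.312

Conversion of G: G consumed = 0.679 × 62.56 = 42.48 kmol/h = 1ξ₁ + 2ξ₂.
Selectivity: 1ξ₁ / (1ξ₂) = 1.12 → ξ₁ = 1.12 ξ₂.
Substitute: (1·1.12 + 2) ξ₂ = 42.48 → ξ₂ = 13.61 kmol/h, ξ₁ = 15.25 kmol/h.
Outlet amounts (n = n₀ + Σ ν·ξ):
  G: 62.56 − 1(15.25) − 2(13.61) = 20.08
  E: 0 + 1(15.25) = 15.25
  B: 0 + 1(13.61) = 13.61
Total out = 48.95 kmol/h; y_E = 15.25 / 48.95 = 0.3115.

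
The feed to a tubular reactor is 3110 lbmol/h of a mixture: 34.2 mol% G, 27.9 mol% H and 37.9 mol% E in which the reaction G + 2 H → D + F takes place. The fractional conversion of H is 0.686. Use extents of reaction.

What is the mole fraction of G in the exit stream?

0.272

H reacted = 0.686 × 867.7 = 595.2 lbmol/h; ν_H = −2, so ξ = 595.2/2 = 297.6 lbmol/h.
Outlet amounts (n = n₀ + ν ξ):
  G: 1064 − 1(297.6) = 766
  H: 867.7 − 2(297.6) = 272.5
  D: 0 + 1(297.6) = 297.6
  F: 0 + 1(297.6) = 297.6
  E: 1179 (inert)
Total out = 2812 lbmol/h; y_G = 766 / 2812 = 0.2724.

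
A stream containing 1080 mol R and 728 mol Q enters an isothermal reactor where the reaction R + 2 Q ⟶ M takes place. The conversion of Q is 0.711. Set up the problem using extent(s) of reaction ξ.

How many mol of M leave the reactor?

259 mol

Q reacted = 0.711 × 728 = 517.6 mol; ν_Q = −2, so ξ = 517.6/2 = 258.8 mol.
Outlet amounts (n = n₀ + ν ξ):
  R: 1080 − 1(258.8) = 821.2
  Q: 728 − 2(258.8) = 210.4
  M: 0 + 1(258.8) = 258.8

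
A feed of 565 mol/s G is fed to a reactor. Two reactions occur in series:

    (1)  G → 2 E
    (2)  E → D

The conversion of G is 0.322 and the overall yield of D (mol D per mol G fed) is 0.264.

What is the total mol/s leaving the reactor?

747 mol/s

Conversion of G: G consumed = 1ξ₁ = 0.322 × 565 → ξ₁ = 181.9 mol/s.
Yield of D: 1ξ₂ / 565 = 0.264 → ξ₂ = 149.2 mol/s.
Outlet amounts (n = n₀ + Σ ν·ξ):
  G: 565 − 1(181.9) = 383.1
  E: 0 + 2(181.9) − 1(149.2) = 214.7
  D: 0 + 1(149.2) = 149.2
Total out = 383.1 + 214.7 + 149.2 = 746.9 mol/s.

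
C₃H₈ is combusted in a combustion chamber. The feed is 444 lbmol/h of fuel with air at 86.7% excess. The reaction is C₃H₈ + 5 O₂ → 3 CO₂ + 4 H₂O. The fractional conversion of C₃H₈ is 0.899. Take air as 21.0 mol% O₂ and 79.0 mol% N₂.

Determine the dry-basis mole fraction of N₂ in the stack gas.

0.821

Stoichiometric O₂ = 5 × 444 = 2220 lbmol/h; O₂ fed = 2220 × 1.867 = 4145 lbmol/h.
N₂ fed = 4145 × 79/21 = 15590 lbmol/h.
Fuel reacted = 0.899 × 444 → ξ = 399.2 lbmol/h.
Outlet (n = n₀ + ν ξ):
  C₃H₈: 444 − 1(399.2) = 44.84
  O₂: 4145 − 5(399.2) = 2149
  N₂: 15590 (inert)
  CO₂: 0 + 3(399.2) = 1197
  H₂O: 0 + 4(399.2) = 1597
Dry total = 18980 lbmol/h; y_N₂ (dry) = 15590 / 18980 = 0.8214.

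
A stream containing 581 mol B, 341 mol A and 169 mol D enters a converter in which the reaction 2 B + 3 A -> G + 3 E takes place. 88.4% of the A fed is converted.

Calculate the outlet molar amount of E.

A reacted = 0.884 × 341 = 301.4 mol; ν_A = −3, so ξ = 301.4/3 = 100.5 mol.
Outlet amounts (n = n₀ + ν ξ):
  B: 581 − 2(100.5) = 380
  A: 341 − 3(100.5) = 39.56
  G: 0 + 1(100.5) = 100.5
  E: 0 + 3(100.5) = 301.4
  D: 169 (inert)

301 mol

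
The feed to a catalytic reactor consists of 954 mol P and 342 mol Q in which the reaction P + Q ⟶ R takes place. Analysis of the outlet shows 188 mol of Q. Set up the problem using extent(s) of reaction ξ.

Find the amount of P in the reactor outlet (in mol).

For Q: n = n₀ − 1ξ → 188 = 342 − 1ξ, giving ξ = 154 mol.
Outlet amounts (n = n₀ + ν ξ):
  P: 954 − 1(154) = 800
  Q: 342 − 1(154) = 188
  R: 0 + 1(154) = 154

800 mol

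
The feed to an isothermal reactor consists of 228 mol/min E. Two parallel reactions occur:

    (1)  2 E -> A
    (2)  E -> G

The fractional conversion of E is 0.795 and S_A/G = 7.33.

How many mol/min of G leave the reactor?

11.6 mol/min

Conversion of E: E consumed = 0.795 × 228 = 181.3 mol/min = 2ξ₁ + 1ξ₂.
Selectivity: 1ξ₁ / (1ξ₂) = 7.33 → ξ₁ = 7.33 ξ₂.
Substitute: (2·7.33 + 1) ξ₂ = 181.3 → ξ₂ = 11.57 mol/min, ξ₁ = 84.84 mol/min.
Outlet amounts (n = n₀ + Σ ν·ξ):
  E: 228 − 2(84.84) − 1(11.57) = 46.74
  A: 0 + 1(84.84) = 84.84
  G: 0 + 1(11.57) = 11.57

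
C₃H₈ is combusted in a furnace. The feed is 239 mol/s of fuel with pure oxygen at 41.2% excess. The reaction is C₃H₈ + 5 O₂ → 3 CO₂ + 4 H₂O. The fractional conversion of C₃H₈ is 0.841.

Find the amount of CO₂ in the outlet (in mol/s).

603 mol/s

Stoichiometric O₂ = 5 × 239 = 1195 mol/s; O₂ fed = 1195 × 1.412 = 1687 mol/s.
Fuel reacted = 0.841 × 239 → ξ = 201 mol/s.
Outlet (n = n₀ + ν ξ):
  C₃H₈: 239 − 1(201) = 38
  O₂: 1687 − 5(201) = 682.3
  CO₂: 0 + 3(201) = 603
  H₂O: 0 + 4(201) = 804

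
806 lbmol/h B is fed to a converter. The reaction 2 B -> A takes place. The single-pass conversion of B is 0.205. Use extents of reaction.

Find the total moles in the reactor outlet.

B reacted = 0.205 × 806 = 165.2 lbmol/h; ν_B = −2, so ξ = 165.2/2 = 82.61 lbmol/h.
Outlet amounts (n = n₀ + ν ξ):
  B: 806 − 2(82.61) = 640.8
  A: 0 + 1(82.61) = 82.61
Total out = 640.8 + 82.61 = 723.4 lbmol/h.

723 lbmol/h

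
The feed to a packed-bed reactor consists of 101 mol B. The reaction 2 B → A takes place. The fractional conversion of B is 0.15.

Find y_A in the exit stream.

0.0811

B reacted = 0.15 × 101 = 15.15 mol; ν_B = −2, so ξ = 15.15/2 = 7.575 mol.
Outlet amounts (n = n₀ + ν ξ):
  B: 101 − 2(7.575) = 85.85
  A: 0 + 1(7.575) = 7.575
Total out = 93.42 mol; y_A = 7.575 / 93.42 = 0.08108.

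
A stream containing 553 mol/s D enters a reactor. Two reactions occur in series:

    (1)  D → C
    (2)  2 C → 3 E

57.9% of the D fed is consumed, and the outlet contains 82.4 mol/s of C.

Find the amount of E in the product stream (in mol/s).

Conversion of D: D consumed = 1ξ₁ = 0.579 × 553 → ξ₁ = 320.2 mol/s.
C balance: n_C = 0 + 1ξ₁ − 2ξ₂ = 82.4 → ξ₂ = (1·320.2 − 82.4)/2 = 118.9 mol/s.
Outlet amounts (n = n₀ + Σ ν·ξ):
  D: 553 − 1(320.2) = 232.8
  C: 0 + 1(320.2) − 2(118.9) = 82.4
  E: 0 + 3(118.9) = 356.7

357 mol/s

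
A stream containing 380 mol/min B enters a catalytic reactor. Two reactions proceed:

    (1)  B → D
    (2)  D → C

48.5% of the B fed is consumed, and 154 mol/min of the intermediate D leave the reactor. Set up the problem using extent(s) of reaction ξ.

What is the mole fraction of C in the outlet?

Conversion of B: B consumed = 1ξ₁ = 0.485 × 380 → ξ₁ = 184.3 mol/min.
D balance: n_D = 0 + 1ξ₁ − 1ξ₂ = 154 → ξ₂ = (1·184.3 − 154)/1 = 30.3 mol/min.
Outlet amounts (n = n₀ + Σ ν·ξ):
  B: 380 − 1(184.3) = 195.7
  D: 0 + 1(184.3) − 1(30.3) = 154
  C: 0 + 1(30.3) = 30.3
Total out = 380 mol/min; y_C = 30.3 / 380 = 0.07974.

0.0797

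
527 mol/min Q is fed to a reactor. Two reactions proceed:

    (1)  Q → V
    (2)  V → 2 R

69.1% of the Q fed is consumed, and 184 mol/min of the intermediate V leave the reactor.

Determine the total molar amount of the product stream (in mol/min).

Conversion of Q: Q consumed = 1ξ₁ = 0.691 × 527 → ξ₁ = 364.2 mol/min.
V balance: n_V = 0 + 1ξ₁ − 1ξ₂ = 184 → ξ₂ = (1·364.2 − 184)/1 = 180.2 mol/min.
Outlet amounts (n = n₀ + Σ ν·ξ):
  Q: 527 − 1(364.2) = 162.8
  V: 0 + 1(364.2) − 1(180.2) = 184
  R: 0 + 2(180.2) = 360.3
Total out = 162.8 + 184 + 360.3 = 707.2 mol/min.

707 mol/min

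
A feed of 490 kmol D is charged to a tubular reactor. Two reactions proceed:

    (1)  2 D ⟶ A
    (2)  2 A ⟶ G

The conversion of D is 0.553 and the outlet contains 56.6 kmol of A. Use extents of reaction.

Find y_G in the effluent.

0.125

Conversion of D: D consumed = 2ξ₁ = 0.553 × 490 → ξ₁ = 135.5 kmol.
A balance: n_A = 0 + 1ξ₁ − 2ξ₂ = 56.6 → ξ₂ = (1·135.5 − 56.6)/2 = 39.44 kmol.
Outlet amounts (n = n₀ + Σ ν·ξ):
  D: 490 − 2(135.5) = 219
  A: 0 + 1(135.5) − 2(39.44) = 56.6
  G: 0 + 1(39.44) = 39.44
Total out = 315.1 kmol; y_G = 39.44 / 315.1 = 0.1252.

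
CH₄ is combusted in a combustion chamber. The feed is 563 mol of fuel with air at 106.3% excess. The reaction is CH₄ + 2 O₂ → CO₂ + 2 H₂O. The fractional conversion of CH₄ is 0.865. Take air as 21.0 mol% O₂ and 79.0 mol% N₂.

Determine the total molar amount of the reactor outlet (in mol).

11600 mol

Stoichiometric O₂ = 2 × 563 = 1126 mol; O₂ fed = 1126 × 2.063 = 2323 mol.
N₂ fed = 2323 × 79/21 = 8739 mol.
Fuel reacted = 0.865 × 563 → ξ = 487 mol.
Outlet (n = n₀ + ν ξ):
  CH₄: 563 − 1(487) = 76
  O₂: 2323 − 2(487) = 1349
  N₂: 8739 (inert)
  CO₂: 0 + 1(487) = 487
  H₂O: 0 + 2(487) = 974
Total out = 76 + 1349 + 8739 + 487 + 974 = 11620 mol.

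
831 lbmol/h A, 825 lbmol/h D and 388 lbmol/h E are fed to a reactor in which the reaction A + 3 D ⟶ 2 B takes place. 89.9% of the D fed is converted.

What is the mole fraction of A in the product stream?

D reacted = 0.899 × 825 = 741.7 lbmol/h; ν_D = −3, so ξ = 741.7/3 = 247.2 lbmol/h.
Outlet amounts (n = n₀ + ν ξ):
  A: 831 − 1(247.2) = 583.8
  D: 825 − 3(247.2) = 83.32
  B: 0 + 2(247.2) = 494.5
  E: 388 (inert)
Total out = 1550 lbmol/h; y_A = 583.8 / 1550 = 0.3767.

0.377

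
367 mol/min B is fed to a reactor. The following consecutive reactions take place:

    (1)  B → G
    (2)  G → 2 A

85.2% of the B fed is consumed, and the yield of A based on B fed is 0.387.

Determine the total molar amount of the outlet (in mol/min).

438 mol/min

Conversion of B: B consumed = 1ξ₁ = 0.852 × 367 → ξ₁ = 312.7 mol/min.
Yield of A: 2ξ₂ / 367 = 0.387 → ξ₂ = 71.01 mol/min.
Outlet amounts (n = n₀ + Σ ν·ξ):
  B: 367 − 1(312.7) = 54.32
  G: 0 + 1(312.7) − 1(71.01) = 241.7
  A: 0 + 2(71.01) = 142
Total out = 54.32 + 241.7 + 142 = 438 mol/min.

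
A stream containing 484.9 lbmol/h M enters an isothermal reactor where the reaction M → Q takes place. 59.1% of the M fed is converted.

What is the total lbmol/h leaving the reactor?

485 lbmol/h

M reacted = 0.591 × 484.9 = 286.6 lbmol/h; ν_M = −1, so ξ = 286.6/1 = 286.6 lbmol/h.
Outlet amounts (n = n₀ + ν ξ):
  M: 484.9 − 1(286.6) = 198.3
  Q: 0 + 1(286.6) = 286.6
Total out = 198.3 + 286.6 = 484.9 lbmol/h.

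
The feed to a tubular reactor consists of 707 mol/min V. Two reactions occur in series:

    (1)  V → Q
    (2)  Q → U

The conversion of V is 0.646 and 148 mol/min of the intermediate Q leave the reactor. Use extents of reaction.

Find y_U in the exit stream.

Conversion of V: V consumed = 1ξ₁ = 0.646 × 707 → ξ₁ = 456.7 mol/min.
Q balance: n_Q = 0 + 1ξ₁ − 1ξ₂ = 148 → ξ₂ = (1·456.7 − 148)/1 = 308.7 mol/min.
Outlet amounts (n = n₀ + Σ ν·ξ):
  V: 707 − 1(456.7) = 250.3
  Q: 0 + 1(456.7) − 1(308.7) = 148
  U: 0 + 1(308.7) = 308.7
Total out = 707 mol/min; y_U = 308.7 / 707 = 0.4367.

0.437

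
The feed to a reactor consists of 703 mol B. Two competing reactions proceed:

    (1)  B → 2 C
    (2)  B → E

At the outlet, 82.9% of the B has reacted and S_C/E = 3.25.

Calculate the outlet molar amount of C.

Conversion of B: B consumed = 0.829 × 703 = 582.8 mol = 1ξ₁ + 1ξ₂.
Selectivity: 2ξ₁ / (1ξ₂) = 3.25 → ξ₁ = 1.625 ξ₂.
Substitute: (1·1.625 + 1) ξ₂ = 582.8 → ξ₂ = 222 mol, ξ₁ = 360.8 mol.
Outlet amounts (n = n₀ + Σ ν·ξ):
  B: 703 − 1(360.8) − 1(222) = 120.2
  C: 0 + 2(360.8) = 721.5
  E: 0 + 1(222) = 222

722 mol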